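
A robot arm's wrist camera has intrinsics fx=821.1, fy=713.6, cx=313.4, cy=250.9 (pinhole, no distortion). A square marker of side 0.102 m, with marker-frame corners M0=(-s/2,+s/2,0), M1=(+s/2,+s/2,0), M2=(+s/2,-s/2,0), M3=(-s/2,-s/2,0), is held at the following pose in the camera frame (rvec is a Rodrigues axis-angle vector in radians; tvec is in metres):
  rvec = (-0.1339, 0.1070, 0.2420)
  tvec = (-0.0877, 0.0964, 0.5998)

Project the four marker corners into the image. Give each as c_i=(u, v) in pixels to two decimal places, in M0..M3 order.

Intrinsics K: fx=821.1, fy=713.6, cx=313.4, cy=250.9
Marker side s = 0.102 m; corners in marker frame (Z=0):
  M0 = (-0.0510, +0.0510, 0)
  M1 = (+0.0510, +0.0510, 0)
  M2 = (+0.0510, -0.0510, 0)
  M3 = (-0.0510, -0.0510, 0)
rvec = (-0.1339, 0.1070, 0.2420), |rvec| = θ = 0.29655 rad = 16.991°
Rodrigues: sinθ=0.29222, 1−cosθ=0.04365; R = I + sinθ·[k]× + (1−cosθ)·[k]×²:
    [+0.96525 -0.24558 +0.08936]
    [+0.23136 +0.96203 +0.14480]
    [-0.12152 -0.11909 +0.98542]
t = (-0.0877, 0.0964, 0.5998) m
M0: Pc = R·M0+t = (-0.14945, +0.13366, +0.59992); u = 821.1·(-0.14945)/0.59992 + 313.4 = 108.8486, v = 713.6·(+0.13366)/0.59992 + 250.9 = 409.8918
M1: Pc = R·M1+t = (-0.05100, +0.15726, +0.58753); u = 821.1·(-0.05100)/0.58753 + 313.4 = 242.1294, v = 713.6·(+0.15726)/0.58753 + 250.9 = 441.9082
M2: Pc = R·M2+t = (-0.02595, +0.05914, +0.59968); u = 821.1·(-0.02595)/0.59968 + 313.4 = 277.8714, v = 713.6·(+0.05914)/0.59968 + 250.9 = 321.2699
M3: Pc = R·M3+t = (-0.12440, +0.03554, +0.61207); u = 821.1·(-0.12440)/0.61207 + 313.4 = 146.5119, v = 713.6·(+0.03554)/0.61207 + 250.9 = 292.3319

c0=(108.85, 409.89) c1=(242.13, 441.91) c2=(277.87, 321.27) c3=(146.51, 292.33)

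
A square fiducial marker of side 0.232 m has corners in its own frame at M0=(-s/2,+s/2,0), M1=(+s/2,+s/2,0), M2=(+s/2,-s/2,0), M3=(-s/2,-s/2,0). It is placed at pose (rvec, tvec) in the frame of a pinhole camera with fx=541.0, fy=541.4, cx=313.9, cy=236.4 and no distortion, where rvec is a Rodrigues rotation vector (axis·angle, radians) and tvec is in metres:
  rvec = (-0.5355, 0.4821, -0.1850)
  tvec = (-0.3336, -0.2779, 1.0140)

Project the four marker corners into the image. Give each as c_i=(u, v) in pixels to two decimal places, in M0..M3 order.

Intrinsics K: fx=541.0, fy=541.4, cx=313.9, cy=236.4
Marker side s = 0.232 m; corners in marker frame (Z=0):
  M0 = (-0.1160, +0.1160, 0)
  M1 = (+0.1160, +0.1160, 0)
  M2 = (+0.1160, -0.1160, 0)
  M3 = (-0.1160, -0.1160, 0)
rvec = (-0.5355, 0.4821, -0.1850), |rvec| = θ = 0.74391 rad = 42.623°
Rodrigues: sinθ=0.67717, 1−cosθ=0.26418; R = I + sinθ·[k]× + (1−cosθ)·[k]×²:
    [+0.87271 +0.04516 +0.48614]
    [-0.29164 +0.84677 +0.44488]
    [-0.39156 -0.53003 +0.75216]
t = (-0.3336, -0.2779, 1.0140) m
M0: Pc = R·M0+t = (-0.42960, -0.14584, +0.99794); u = 541.0·(-0.42960)/0.99794 + 313.9 = 81.0082, v = 541.4·(-0.14584)/0.99794 + 236.4 = 157.2769
M1: Pc = R·M1+t = (-0.22713, -0.21350, +0.90710); u = 541.0·(-0.22713)/0.90710 + 313.9 = 178.4399, v = 541.4·(-0.21350)/0.90710 + 236.4 = 108.9698
M2: Pc = R·M2+t = (-0.23760, -0.40996, +1.03006); u = 541.0·(-0.23760)/1.03006 + 313.9 = 189.1077, v = 541.4·(-0.40996)/1.03006 + 236.4 = 20.9276
M3: Pc = R·M3+t = (-0.44007, -0.34230, +1.12090); u = 541.0·(-0.44007)/1.12090 + 313.9 = 101.5001, v = 541.4·(-0.34230)/1.12090 + 236.4 = 71.0703

c0=(81.01, 157.28) c1=(178.44, 108.97) c2=(189.11, 20.93) c3=(101.50, 71.07)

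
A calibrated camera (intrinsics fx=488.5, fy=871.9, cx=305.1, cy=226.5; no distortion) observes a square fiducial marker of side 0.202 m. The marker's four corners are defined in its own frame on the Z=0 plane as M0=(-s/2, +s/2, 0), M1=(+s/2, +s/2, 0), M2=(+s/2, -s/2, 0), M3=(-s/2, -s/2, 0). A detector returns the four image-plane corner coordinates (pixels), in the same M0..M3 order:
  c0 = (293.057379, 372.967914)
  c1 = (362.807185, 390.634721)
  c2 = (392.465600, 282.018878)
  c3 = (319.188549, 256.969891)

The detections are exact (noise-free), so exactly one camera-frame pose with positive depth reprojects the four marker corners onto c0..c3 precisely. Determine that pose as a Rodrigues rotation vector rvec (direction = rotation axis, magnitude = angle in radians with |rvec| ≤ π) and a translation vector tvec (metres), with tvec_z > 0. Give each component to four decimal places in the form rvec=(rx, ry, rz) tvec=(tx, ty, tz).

Intrinsics K: fx=488.5, fy=871.9, cx=305.1, cy=226.5
Marker side s = 0.202 m; corners in marker frame (Z=0):
  M0 = (-0.1010, +0.1010, 0)
  M1 = (+0.1010, +0.1010, 0)
  M2 = (+0.1010, -0.1010, 0)
  M3 = (-0.1010, -0.1010, 0)
Detected image corners:
  c0 = (293.057379, 372.967914) px
  c1 = (362.807185, 390.634721) px
  c2 = (392.465600, 282.018878) px
  c3 = (319.188549, 256.969891) px
Planar DLT: solve 8×8 A·h = b for H (H[2,2]=1):
  H  [+442.51059 -20.21133 +342.33092]
  H  [+189.66743 +667.99865 +327.88732]
  H  [+0.25971 +0.34547 +1.00000]
B = K⁻¹H; ‖b₁‖=0.801864, ‖b₂‖=0.801864; λ = 2/(‖b₁‖+‖b₂‖) = 1.247094, sign → tz>0 ⇒ λ=+1.247094
r₁ = λ·B[:,0] = (+0.92740,+0.18715,+0.32388); r₂ = λ·B[:,1] = (-0.32068,+0.84353,+0.43084)
r₃ = r₁×r₂ = (-0.19257,-0.50342,+0.84231); SVD([r₁ r₂ r₃]) → R = UVᵀ:
  R  [+0.92740 -0.32068 -0.19257]
  R  [+0.18715 +0.84353 -0.50342]
  R  [+0.32388 +0.43084 +0.84231]
t = (+0.09505, +0.14502, +1.24709) m
tr R = 2.613239; θ = arccos((tr R − 1)/2) = 0.632386 rad = 36.233°
axis k = ((R−Rᵀ)₃₂, (R−Rᵀ)₁₃, (R−Rᵀ)₂₁) / (2 sinθ) = (+0.790314, -0.436874, +0.429587)
rvec = θ·k = (+0.499784, -0.276273, +0.271665)

rvec=(0.4998, -0.2763, 0.2717) tvec=(0.0950, 0.1450, 1.2471)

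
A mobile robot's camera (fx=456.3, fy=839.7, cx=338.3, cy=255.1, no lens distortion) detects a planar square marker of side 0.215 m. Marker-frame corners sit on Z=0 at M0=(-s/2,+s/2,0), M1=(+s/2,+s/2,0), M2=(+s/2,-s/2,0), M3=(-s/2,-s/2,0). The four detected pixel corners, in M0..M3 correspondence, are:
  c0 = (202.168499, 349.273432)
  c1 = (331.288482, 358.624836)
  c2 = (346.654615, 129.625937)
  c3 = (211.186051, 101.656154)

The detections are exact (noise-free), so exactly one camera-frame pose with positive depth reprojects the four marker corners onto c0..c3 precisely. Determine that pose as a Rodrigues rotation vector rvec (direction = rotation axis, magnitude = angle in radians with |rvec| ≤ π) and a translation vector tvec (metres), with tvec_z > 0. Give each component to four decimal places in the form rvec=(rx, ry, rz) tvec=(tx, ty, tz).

rvec=(0.2052, -0.2500, 0.0968) tvec=(-0.1029, -0.0148, 0.7428)

Intrinsics K: fx=456.3, fy=839.7, cx=338.3, cy=255.1
Marker side s = 0.215 m; corners in marker frame (Z=0):
  M0 = (-0.1075, +0.1075, 0)
  M1 = (+0.1075, +0.1075, 0)
  M2 = (+0.1075, -0.1075, 0)
  M3 = (-0.1075, -0.1075, 0)
Detected image corners:
  c0 = (202.168499, 349.273432) px
  c1 = (331.288482, 358.624836) px
  c2 = (346.654615, 129.625937) px
  c3 = (211.186051, 101.656154) px
Planar DLT: solve 8×8 A·h = b for H (H[2,2]=1):
  H  [+708.61300 +12.27819 +275.09945]
  H  [+166.24222 +1166.64890 +238.40395]
  H  [+0.34343 +0.25485 +1.00000]
B = K⁻¹H; ‖b₁‖=1.346252, ‖b₂‖=1.346252; λ = 2/(‖b₁‖+‖b₂‖) = 0.742803, sign → tz>0 ⇒ λ=+0.742803
r₁ = λ·B[:,0] = (+0.96441,+0.06956,+0.25510); r₂ = λ·B[:,1] = (-0.12036,+0.97451,+0.18930)
r₃ = r₁×r₂ = (-0.23543,-0.21327,+0.94820); SVD([r₁ r₂ r₃]) → R = UVᵀ:
  R  [+0.96441 -0.12036 -0.23543]
  R  [+0.06956 +0.97451 -0.21327]
  R  [+0.25510 +0.18930 +0.94820]
t = (-0.10288, -0.01477, +0.74280) m
tr R = 2.887126; θ = arccos((tr R − 1)/2) = 0.337567 rad = 19.341°
axis k = ((R−Rᵀ)₃₂, (R−Rᵀ)₁₃, (R−Rᵀ)₂₁) / (2 sinθ) = (+0.607765, -0.740548, +0.286725)
rvec = θ·k = (+0.205162, -0.249985, +0.096789)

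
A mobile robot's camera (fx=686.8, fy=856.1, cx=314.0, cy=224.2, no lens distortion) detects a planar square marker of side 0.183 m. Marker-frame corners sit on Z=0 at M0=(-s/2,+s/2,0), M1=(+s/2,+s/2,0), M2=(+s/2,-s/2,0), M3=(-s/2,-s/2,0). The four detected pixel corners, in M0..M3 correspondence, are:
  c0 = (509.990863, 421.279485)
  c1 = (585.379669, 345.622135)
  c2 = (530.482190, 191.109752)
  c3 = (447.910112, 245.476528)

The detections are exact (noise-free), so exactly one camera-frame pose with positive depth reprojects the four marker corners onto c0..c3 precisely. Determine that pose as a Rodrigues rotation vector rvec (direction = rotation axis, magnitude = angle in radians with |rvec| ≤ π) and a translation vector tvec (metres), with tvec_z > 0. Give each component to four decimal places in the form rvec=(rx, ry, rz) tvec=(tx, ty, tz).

rvec=(-0.1507, -0.6423, -0.3914) tvec=(0.2634, 0.0760, 0.8742)

Intrinsics K: fx=686.8, fy=856.1, cx=314.0, cy=224.2
Marker side s = 0.183 m; corners in marker frame (Z=0):
  M0 = (-0.0915, +0.0915, 0)
  M1 = (+0.0915, +0.0915, 0)
  M2 = (+0.0915, -0.0915, 0)
  M3 = (-0.0915, -0.0915, 0)
Detected image corners:
  c0 = (509.990863, 421.279485) px
  c1 = (585.379669, 345.622135) px
  c2 = (530.482190, 191.109752) px
  c3 = (447.910112, 245.476528) px
Planar DLT: solve 8×8 A·h = b for H (H[2,2]=1):
  H  [+792.92781 +308.45723 +520.90777]
  H  [-145.47488 +893.04390 +298.65481]
  H  [+0.69691 -0.01910 +1.00000]
B = K⁻¹H; ‖b₁‖=1.143953, ‖b₂‖=1.143953; λ = 2/(‖b₁‖+‖b₂‖) = 0.874161, sign → tz>0 ⇒ λ=+0.874161
r₁ = λ·B[:,0] = (+0.73071,-0.30809,+0.60921); r₂ = λ·B[:,1] = (+0.40024,+0.91626,-0.01670)
r₃ = r₁×r₂ = (-0.55305,+0.25603,+0.79283); SVD([r₁ r₂ r₃]) → R = UVᵀ:
  R  [+0.73071 +0.40024 -0.55305]
  R  [-0.30809 +0.91626 +0.25603]
  R  [+0.60921 -0.01670 +0.79283]
t = (+0.26335, +0.07603, +0.87416) m
tr R = 2.439804; θ = arccos((tr R − 1)/2) = 0.767135 rad = 43.954°
axis k = ((R−Rᵀ)₃₂, (R−Rᵀ)₁₃, (R−Rᵀ)₂₁) / (2 sinθ) = (-0.196472, -0.837273, -0.510267)
rvec = θ·k = (-0.150721, -0.642302, -0.391444)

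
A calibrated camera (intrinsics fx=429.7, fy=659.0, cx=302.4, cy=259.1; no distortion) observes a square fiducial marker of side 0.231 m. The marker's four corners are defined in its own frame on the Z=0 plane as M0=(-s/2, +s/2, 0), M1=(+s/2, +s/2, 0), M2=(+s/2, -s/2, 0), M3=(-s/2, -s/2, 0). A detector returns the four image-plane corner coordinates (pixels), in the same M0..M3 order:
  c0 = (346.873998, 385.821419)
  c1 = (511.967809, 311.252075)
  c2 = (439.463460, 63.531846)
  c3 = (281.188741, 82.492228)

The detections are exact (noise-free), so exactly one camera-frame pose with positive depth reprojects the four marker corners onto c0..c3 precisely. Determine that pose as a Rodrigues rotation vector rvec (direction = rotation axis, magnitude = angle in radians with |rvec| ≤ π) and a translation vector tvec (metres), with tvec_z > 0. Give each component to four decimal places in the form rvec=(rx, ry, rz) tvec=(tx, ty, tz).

Intrinsics K: fx=429.7, fy=659.0, cx=302.4, cy=259.1
Marker side s = 0.231 m; corners in marker frame (Z=0):
  M0 = (-0.1155, +0.1155, 0)
  M1 = (+0.1155, +0.1155, 0)
  M2 = (+0.1155, -0.1155, 0)
  M3 = (-0.1155, -0.1155, 0)
Detected image corners:
  c0 = (346.873998, 385.821419) px
  c1 = (511.967809, 311.252075) px
  c2 = (439.463460, 63.531846) px
  c3 = (281.188741, 82.492228) px
Planar DLT: solve 8×8 A·h = b for H (H[2,2]=1):
  H  [+1009.31568 +95.76531 +400.14179]
  H  [-29.62531 +1072.56751 +200.40449]
  H  [+0.78574 -0.51836 +1.00000]
B = K⁻¹H; ‖b₁‖=1.991974, ‖b₂‖=1.991974; λ = 2/(‖b₁‖+‖b₂‖) = 0.502015, sign → tz>0 ⇒ λ=+0.502015
r₁ = λ·B[:,0] = (+0.90158,-0.17766,+0.39445); r₂ = λ·B[:,1] = (+0.29501,+0.91938,-0.26022)
r₃ = r₁×r₂ = (-0.31642,+0.35098,+0.88130); SVD([r₁ r₂ r₃]) → R = UVᵀ:
  R  [+0.90158 +0.29501 -0.31642]
  R  [-0.17766 +0.91938 +0.35098]
  R  [+0.39445 -0.26022 +0.88130]
t = (+0.11419, -0.04471, +0.50201) m
tr R = 2.702256; θ = arccos((tr R − 1)/2) = 0.552666 rad = 31.665°
axis k = ((R−Rᵀ)₃₂, (R−Rᵀ)₁₃, (R−Rᵀ)₂₁) / (2 sinθ) = (-0.582145, -0.677075, -0.450196)
rvec = θ·k = (-0.321732, -0.374196, -0.248808)

rvec=(-0.3217, -0.3742, -0.2488) tvec=(0.1142, -0.0447, 0.5020)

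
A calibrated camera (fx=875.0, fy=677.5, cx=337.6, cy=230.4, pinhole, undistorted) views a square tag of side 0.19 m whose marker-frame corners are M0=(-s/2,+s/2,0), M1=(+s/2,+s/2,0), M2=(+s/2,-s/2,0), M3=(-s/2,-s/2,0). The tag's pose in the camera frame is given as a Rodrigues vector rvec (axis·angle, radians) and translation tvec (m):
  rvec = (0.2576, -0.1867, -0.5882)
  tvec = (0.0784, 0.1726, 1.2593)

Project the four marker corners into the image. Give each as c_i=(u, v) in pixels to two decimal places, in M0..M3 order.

Intrinsics K: fx=875.0, fy=677.5, cx=337.6, cy=230.4
Marker side s = 0.19 m; corners in marker frame (Z=0):
  M0 = (-0.0950, +0.0950, 0)
  M1 = (+0.0950, +0.0950, 0)
  M2 = (+0.0950, -0.0950, 0)
  M3 = (-0.0950, -0.0950, 0)
rvec = (0.2576, -0.1867, -0.5882), |rvec| = θ = 0.66873 rad = 38.315°
Rodrigues: sinθ=0.61999, 1−cosθ=0.21539; R = I + sinθ·[k]× + (1−cosθ)·[k]×²:
    [+0.81657 +0.52217 -0.24607]
    [-0.56849 +0.80140 -0.18593]
    [+0.10011 +0.29172 +0.95125]
t = (0.0784, 0.1726, 1.2593) m
M0: Pc = R·M0+t = (+0.05043, +0.30274, +1.27750); u = 875.0·(+0.05043)/1.27750 + 337.6 = 372.1419, v = 677.5·(+0.30274)/1.27750 + 230.4 = 390.9526
M1: Pc = R·M1+t = (+0.20558, +0.19473, +1.29652); u = 875.0·(+0.20558)/1.29652 + 337.6 = 476.3423, v = 677.5·(+0.19473)/1.29652 + 230.4 = 332.1544
M2: Pc = R·M2+t = (+0.10637, +0.04246, +1.24110); u = 875.0·(+0.10637)/1.24110 + 337.6 = 412.5922, v = 677.5·(+0.04246)/1.24110 + 230.4 = 253.5784
M3: Pc = R·M3+t = (-0.04878, +0.15047, +1.22208); u = 875.0·(-0.04878)/1.22208 + 337.6 = 302.6736, v = 677.5·(+0.15047)/1.22208 + 230.4 = 313.8204

c0=(372.14, 390.95) c1=(476.34, 332.15) c2=(412.59, 253.58) c3=(302.67, 313.82)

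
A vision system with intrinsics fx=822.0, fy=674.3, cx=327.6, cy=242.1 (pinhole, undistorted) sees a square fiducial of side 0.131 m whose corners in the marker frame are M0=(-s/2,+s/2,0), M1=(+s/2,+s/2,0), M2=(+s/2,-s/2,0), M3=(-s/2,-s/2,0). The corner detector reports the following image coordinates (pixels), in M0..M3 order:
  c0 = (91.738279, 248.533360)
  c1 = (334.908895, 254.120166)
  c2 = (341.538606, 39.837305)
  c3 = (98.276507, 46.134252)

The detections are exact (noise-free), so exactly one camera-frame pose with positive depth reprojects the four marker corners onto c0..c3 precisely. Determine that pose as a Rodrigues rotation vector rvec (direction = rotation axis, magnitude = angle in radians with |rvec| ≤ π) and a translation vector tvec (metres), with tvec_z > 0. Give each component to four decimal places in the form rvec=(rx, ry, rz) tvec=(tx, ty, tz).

Intrinsics K: fx=822.0, fy=674.3, cx=327.6, cy=242.1
Marker side s = 0.131 m; corners in marker frame (Z=0):
  M0 = (-0.0655, +0.0655, 0)
  M1 = (+0.0655, +0.0655, 0)
  M2 = (+0.0655, -0.0655, 0)
  M3 = (-0.0655, -0.0655, 0)
Detected image corners:
  c0 = (91.738279, 248.533360) px
  c1 = (334.908895, 254.120166) px
  c2 = (341.538606, 39.837305) px
  c3 = (98.276507, 46.134252) px
Planar DLT: solve 8×8 A·h = b for H (H[2,2]=1):
  H  [+1762.29174 -52.18072 +213.14911]
  H  [-66.81386 +1587.78348 +147.10050]
  H  [-0.43543 -0.00892 +1.00000]
B = K⁻¹H; ‖b₁‖=2.358693, ‖b₂‖=2.358693; λ = 2/(‖b₁‖+‖b₂‖) = 0.423964, sign → tz>0 ⇒ λ=+0.423964
r₁ = λ·B[:,0] = (+0.98251,+0.02427,-0.18461); r₂ = λ·B[:,1] = (-0.02541,+0.99967,-0.00378)
r₃ = r₁×r₂ = (+0.18446,+0.00840,+0.98280); SVD([r₁ r₂ r₃]) → R = UVᵀ:
  R  [+0.98251 -0.02541 +0.18446]
  R  [+0.02427 +0.99967 +0.00840]
  R  [-0.18461 -0.00378 +0.98280]
t = (-0.05903, -0.05973, +0.42396) m
tr R = 2.964987; θ = arccos((tr R − 1)/2) = 0.187391 rad = 10.737°
axis k = ((R−Rᵀ)₃₂, (R−Rᵀ)₁₃, (R−Rᵀ)₂₁) / (2 sinθ) = (-0.032702, +0.990531, +0.133335)
rvec = θ·k = (-0.006128, +0.185616, +0.024986)

rvec=(-0.0061, 0.1856, 0.0250) tvec=(-0.0590, -0.0597, 0.4240)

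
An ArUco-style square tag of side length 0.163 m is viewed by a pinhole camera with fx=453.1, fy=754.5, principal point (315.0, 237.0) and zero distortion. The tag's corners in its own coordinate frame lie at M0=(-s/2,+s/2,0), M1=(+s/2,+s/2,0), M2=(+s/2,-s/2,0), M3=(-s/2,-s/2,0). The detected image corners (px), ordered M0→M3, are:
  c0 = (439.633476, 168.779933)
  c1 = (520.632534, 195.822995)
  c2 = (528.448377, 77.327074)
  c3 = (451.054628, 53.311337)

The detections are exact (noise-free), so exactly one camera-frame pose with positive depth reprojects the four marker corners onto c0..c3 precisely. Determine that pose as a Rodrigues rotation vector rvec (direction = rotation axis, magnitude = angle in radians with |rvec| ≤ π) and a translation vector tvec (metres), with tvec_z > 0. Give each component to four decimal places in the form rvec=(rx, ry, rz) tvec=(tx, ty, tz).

Intrinsics K: fx=453.1, fy=754.5, cx=315.0, cy=237.0
Marker side s = 0.163 m; corners in marker frame (Z=0):
  M0 = (-0.0815, +0.0815, 0)
  M1 = (+0.0815, +0.0815, 0)
  M2 = (+0.0815, -0.0815, 0)
  M3 = (-0.0815, -0.0815, 0)
Detected image corners:
  c0 = (439.633476, 168.779933) px
  c1 = (520.632534, 195.822995) px
  c2 = (528.448377, 77.327074) px
  c3 = (451.054628, 53.311337) px
Planar DLT: solve 8×8 A·h = b for H (H[2,2]=1):
  H  [+439.39583 -200.14494 +484.74874]
  H  [+144.60423 +681.59909 +122.32467]
  H  [-0.09529 -0.29086 +1.00000]
B = K⁻¹H; ‖b₁‖=1.063709, ‖b₂‖=1.063709; λ = 2/(‖b₁‖+‖b₂‖) = 0.940106, sign → tz>0 ⇒ λ=+0.940106
r₁ = λ·B[:,0] = (+0.97395,+0.20832,-0.08958); r₂ = λ·B[:,1] = (-0.22517,+0.93516,-0.27344)
r₃ = r₁×r₂ = (+0.02681,+0.28649,+0.95771); SVD([r₁ r₂ r₃]) → R = UVᵀ:
  R  [+0.97395 -0.22517 +0.02681]
  R  [+0.20832 +0.93516 +0.28649]
  R  [-0.08958 -0.27344 +0.95771]
t = (+0.35220, -0.14289, +0.94011) m
tr R = 2.866823; θ = arccos((tr R − 1)/2) = 0.366991 rad = 21.027°
axis k = ((R−Rᵀ)₃₂, (R−Rᵀ)₁₃, (R−Rᵀ)₂₁) / (2 sinθ) = (-0.780257, +0.162194, +0.604063)
rvec = θ·k = (-0.286347, +0.059524, +0.221685)

rvec=(-0.2863, 0.0595, 0.2217) tvec=(0.3522, -0.1429, 0.9401)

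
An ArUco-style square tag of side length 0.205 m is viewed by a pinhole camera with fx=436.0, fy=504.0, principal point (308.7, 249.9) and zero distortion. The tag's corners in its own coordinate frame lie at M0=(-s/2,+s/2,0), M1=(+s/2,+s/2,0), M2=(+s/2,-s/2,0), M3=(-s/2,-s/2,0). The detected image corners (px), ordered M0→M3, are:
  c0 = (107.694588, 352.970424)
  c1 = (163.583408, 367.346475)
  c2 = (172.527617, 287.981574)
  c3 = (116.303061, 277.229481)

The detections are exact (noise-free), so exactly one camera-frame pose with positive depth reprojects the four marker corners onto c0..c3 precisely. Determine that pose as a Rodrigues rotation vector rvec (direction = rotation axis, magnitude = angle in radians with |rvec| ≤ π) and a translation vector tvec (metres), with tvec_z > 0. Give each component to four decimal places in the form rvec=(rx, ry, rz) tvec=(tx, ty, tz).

Intrinsics K: fx=436.0, fy=504.0, cx=308.7, cy=249.9
Marker side s = 0.205 m; corners in marker frame (Z=0):
  M0 = (-0.1025, +0.1025, 0)
  M1 = (+0.1025, +0.1025, 0)
  M2 = (+0.1025, -0.1025, 0)
  M3 = (-0.1025, -0.1025, 0)
Detected image corners:
  c0 = (107.694588, 352.970424) px
  c1 = (163.583408, 367.346475) px
  c2 = (172.527617, 287.981574) px
  c3 = (116.303061, 277.229481) px
Planar DLT: solve 8×8 A·h = b for H (H[2,2]=1):
  H  [+241.67240 -43.67619 +139.37808]
  H  [-11.64653 +376.07286 +321.21078]
  H  [-0.22692 -0.00631 +1.00000]
B = K⁻¹H; ‖b₁‖=0.755420, ‖b₂‖=0.755420; λ = 2/(‖b₁‖+‖b₂‖) = 1.323768, sign → tz>0 ⇒ λ=+1.323768
r₁ = λ·B[:,0] = (+0.94644,+0.11836,-0.30039); r₂ = λ·B[:,1] = (-0.12669,+0.99191,-0.00836)
r₃ = r₁×r₂ = (+0.29697,+0.04597,+0.95378); SVD([r₁ r₂ r₃]) → R = UVᵀ:
  R  [+0.94644 -0.12669 +0.29697]
  R  [+0.11836 +0.99191 +0.04597]
  R  [-0.30039 -0.00836 +0.95378]
t = (-0.51409, +0.18730, +1.32377) m
tr R = 2.892130; θ = arccos((tr R − 1)/2) = 0.329931 rad = 18.904°
axis k = ((R−Rᵀ)₃₂, (R−Rᵀ)₁₃, (R−Rᵀ)₂₁) / (2 sinθ) = (-0.083834, +0.921926, +0.378186)
rvec = θ·k = (-0.027659, +0.304172, +0.124775)

rvec=(-0.0277, 0.3042, 0.1248) tvec=(-0.5141, 0.1873, 1.3238)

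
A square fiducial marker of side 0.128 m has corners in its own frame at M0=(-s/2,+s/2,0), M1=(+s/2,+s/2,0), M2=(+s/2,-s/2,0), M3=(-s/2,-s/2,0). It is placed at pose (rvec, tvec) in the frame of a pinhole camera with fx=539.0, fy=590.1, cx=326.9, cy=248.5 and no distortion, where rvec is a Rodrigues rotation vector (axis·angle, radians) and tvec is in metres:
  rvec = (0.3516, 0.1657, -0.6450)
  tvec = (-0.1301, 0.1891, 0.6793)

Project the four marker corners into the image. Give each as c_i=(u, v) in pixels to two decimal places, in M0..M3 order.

Intrinsics K: fx=539.0, fy=590.1, cx=326.9, cy=248.5
Marker side s = 0.128 m; corners in marker frame (Z=0):
  M0 = (-0.0640, +0.0640, 0)
  M1 = (+0.0640, +0.0640, 0)
  M2 = (+0.0640, -0.0640, 0)
  M3 = (-0.0640, -0.0640, 0)
rvec = (0.3516, 0.1657, -0.6450), |rvec| = θ = 0.75306 rad = 43.147°
Rodrigues: sinθ=0.68388, 1−cosθ=0.27040; R = I + sinθ·[k]× + (1−cosθ)·[k]×²:
    [+0.78854 +0.61352 +0.04234]
    [-0.55796 +0.74269 -0.37026]
    [-0.25861 +0.26834 +0.92796]
t = (-0.1301, 0.1891, 0.6793) m
M0: Pc = R·M0+t = (-0.14130, +0.27234, +0.71302); u = 539.0·(-0.14130)/0.71302 + 326.9 = 220.0854, v = 590.1·(+0.27234)/0.71302 + 248.5 = 473.8903
M1: Pc = R·M1+t = (-0.04037, +0.20092, +0.67992); u = 539.0·(-0.04037)/0.67992 + 326.9 = 294.8988, v = 590.1·(+0.20092)/0.67992 + 248.5 = 422.8792
M2: Pc = R·M2+t = (-0.11890, +0.10586, +0.64558); u = 539.0·(-0.11890)/0.64558 + 326.9 = 227.6299, v = 590.1·(+0.10586)/0.64558 + 248.5 = 345.2617
M3: Pc = R·M3+t = (-0.21983, +0.17728, +0.67868); u = 539.0·(-0.21983)/0.67868 + 326.9 = 152.3112, v = 590.1·(+0.17728)/0.67868 + 248.5 = 402.6402

c0=(220.09, 473.89) c1=(294.90, 422.88) c2=(227.63, 345.26) c3=(152.31, 402.64)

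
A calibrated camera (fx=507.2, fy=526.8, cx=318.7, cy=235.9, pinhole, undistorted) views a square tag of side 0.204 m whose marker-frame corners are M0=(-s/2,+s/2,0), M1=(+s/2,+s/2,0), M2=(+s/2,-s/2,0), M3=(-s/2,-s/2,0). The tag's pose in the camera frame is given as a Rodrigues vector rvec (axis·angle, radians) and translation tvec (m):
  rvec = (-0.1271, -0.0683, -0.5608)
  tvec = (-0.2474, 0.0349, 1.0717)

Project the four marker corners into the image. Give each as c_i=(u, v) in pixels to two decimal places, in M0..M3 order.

Intrinsics K: fx=507.2, fy=526.8, cx=318.7, cy=235.9
Marker side s = 0.204 m; corners in marker frame (Z=0):
  M0 = (-0.1020, +0.1020, 0)
  M1 = (+0.1020, +0.1020, 0)
  M2 = (+0.1020, -0.1020, 0)
  M3 = (-0.1020, -0.1020, 0)
rvec = (-0.1271, -0.0683, -0.5608), |rvec| = θ = 0.57906 rad = 33.178°
Rodrigues: sinθ=0.54724, 1−cosθ=0.16303; R = I + sinθ·[k]× + (1−cosθ)·[k]×²:
    [+0.84483 +0.53420 -0.02989]
    [-0.52576 +0.83924 +0.13874]
    [+0.09920 -0.10149 +0.98988]
t = (-0.2474, 0.0349, 1.0717) m
M0: Pc = R·M0+t = (-0.27908, +0.17413, +1.05123); u = 507.2·(-0.27908)/1.05123 + 318.7 = 184.0468, v = 526.8·(+0.17413)/1.05123 + 235.9 = 323.1615
M1: Pc = R·M1+t = (-0.10674, +0.06688, +1.07147); u = 507.2·(-0.10674)/1.07147 + 318.7 = 268.1730, v = 526.8·(+0.06688)/1.07147 + 235.9 = 268.7801
M2: Pc = R·M2+t = (-0.21572, -0.10433, +1.09217); u = 507.2·(-0.21572)/1.09217 + 318.7 = 218.5223, v = 526.8·(-0.10433)/1.09217 + 235.9 = 185.5771
M3: Pc = R·M3+t = (-0.38806, +0.00292, +1.07193); u = 507.2·(-0.38806)/1.07193 + 318.7 = 135.0837, v = 526.8·(+0.00292)/1.07193 + 235.9 = 237.3374

c0=(184.05, 323.16) c1=(268.17, 268.78) c2=(218.52, 185.58) c3=(135.08, 237.34)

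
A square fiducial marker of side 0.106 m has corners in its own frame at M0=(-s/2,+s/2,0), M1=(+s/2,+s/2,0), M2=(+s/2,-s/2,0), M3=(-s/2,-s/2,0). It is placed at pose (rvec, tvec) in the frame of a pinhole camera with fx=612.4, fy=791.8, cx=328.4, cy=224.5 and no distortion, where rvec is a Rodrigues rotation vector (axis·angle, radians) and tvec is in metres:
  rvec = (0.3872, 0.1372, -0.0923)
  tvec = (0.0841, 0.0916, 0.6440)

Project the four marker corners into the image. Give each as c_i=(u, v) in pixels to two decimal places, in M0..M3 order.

c0=(363.01, 394.07) c1=(461.53, 390.08) c2=(457.80, 275.08) c3=(353.27, 282.22)

Intrinsics K: fx=612.4, fy=791.8, cx=328.4, cy=224.5
Marker side s = 0.106 m; corners in marker frame (Z=0):
  M0 = (-0.0530, +0.0530, 0)
  M1 = (+0.0530, +0.0530, 0)
  M2 = (+0.0530, -0.0530, 0)
  M3 = (-0.0530, -0.0530, 0)
rvec = (0.3872, 0.1372, -0.0923), |rvec| = θ = 0.42103 rad = 24.123°
Rodrigues: sinθ=0.40870, 1−cosθ=0.08733; R = I + sinθ·[k]× + (1−cosθ)·[k]×²:
    [+0.98653 +0.11577 +0.11558]
    [-0.06343 +0.92194 -0.38210]
    [-0.15079 +0.36962 +0.91687]
t = (0.0841, 0.0916, 0.6440) m
M0: Pc = R·M0+t = (+0.03795, +0.14382, +0.67158); u = 612.4·(+0.03795)/0.67158 + 328.4 = 363.0055, v = 791.8·(+0.14382)/0.67158 + 224.5 = 394.0701
M1: Pc = R·M1+t = (+0.14252, +0.13710, +0.65560); u = 612.4·(+0.14252)/0.65560 + 328.4 = 461.5309, v = 791.8·(+0.13710)/0.65560 + 224.5 = 390.0845
M2: Pc = R·M2+t = (+0.13025, +0.03938, +0.61642); u = 612.4·(+0.13025)/0.61642 + 328.4 = 457.8012, v = 791.8·(+0.03938)/0.61642 + 224.5 = 275.0786
M3: Pc = R·M3+t = (+0.02568, +0.04610, +0.63240); u = 612.4·(+0.02568)/0.63240 + 328.4 = 353.2660, v = 791.8·(+0.04610)/0.63240 + 224.5 = 282.2179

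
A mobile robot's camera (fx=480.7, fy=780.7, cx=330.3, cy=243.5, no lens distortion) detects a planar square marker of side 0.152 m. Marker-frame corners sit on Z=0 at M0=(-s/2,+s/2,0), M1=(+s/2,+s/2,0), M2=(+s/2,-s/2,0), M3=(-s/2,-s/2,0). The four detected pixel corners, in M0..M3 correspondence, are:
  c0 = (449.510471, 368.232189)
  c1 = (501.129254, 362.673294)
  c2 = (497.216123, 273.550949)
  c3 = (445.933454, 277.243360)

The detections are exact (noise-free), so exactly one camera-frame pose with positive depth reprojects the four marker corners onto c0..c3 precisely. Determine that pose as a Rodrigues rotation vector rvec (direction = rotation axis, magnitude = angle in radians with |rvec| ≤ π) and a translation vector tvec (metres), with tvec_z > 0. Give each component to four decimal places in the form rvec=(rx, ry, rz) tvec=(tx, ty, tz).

Intrinsics K: fx=480.7, fy=780.7, cx=330.3, cy=243.5
Marker side s = 0.152 m; corners in marker frame (Z=0):
  M0 = (-0.0760, +0.0760, 0)
  M1 = (+0.0760, +0.0760, 0)
  M2 = (+0.0760, -0.0760, 0)
  M3 = (-0.0760, -0.0760, 0)
Detected image corners:
  c0 = (449.510471, 368.232189) px
  c1 = (501.129254, 362.673294) px
  c2 = (497.216123, 273.550949) px
  c3 = (445.933454, 277.243360) px
Planar DLT: solve 8×8 A·h = b for H (H[2,2]=1):
  H  [+401.76221 -0.30395 +473.70112]
  H  [+12.41664 +575.52008 +320.22109]
  H  [+0.13365 -0.05271 +1.00000]
B = K⁻¹H; ‖b₁‖=0.756302, ‖b₂‖=0.756302; λ = 2/(‖b₁‖+‖b₂‖) = 1.322223, sign → tz>0 ⇒ λ=+1.322223
r₁ = λ·B[:,0] = (+0.98367,-0.03409,+0.17671); r₂ = λ·B[:,1] = (+0.04705,+0.99646,-0.06969)
r₃ = r₁×r₂ = (-0.17371,+0.07687,+0.98179); SVD([r₁ r₂ r₃]) → R = UVᵀ:
  R  [+0.98367 +0.04705 -0.17371]
  R  [-0.03409 +0.99646 +0.07687]
  R  [+0.17671 -0.06969 +0.98179]
t = (+0.39444, +0.12994, +1.32222) m
tr R = 2.961923; θ = arccos((tr R − 1)/2) = 0.195444 rad = 11.198°
axis k = ((R−Rᵀ)₃₂, (R−Rᵀ)₁₃, (R−Rᵀ)₂₁) / (2 sinθ) = (-0.377330, -0.902211, -0.208897)
rvec = θ·k = (-0.073747, -0.176331, -0.040828)

rvec=(-0.0737, -0.1763, -0.0408) tvec=(0.3944, 0.1299, 1.3222)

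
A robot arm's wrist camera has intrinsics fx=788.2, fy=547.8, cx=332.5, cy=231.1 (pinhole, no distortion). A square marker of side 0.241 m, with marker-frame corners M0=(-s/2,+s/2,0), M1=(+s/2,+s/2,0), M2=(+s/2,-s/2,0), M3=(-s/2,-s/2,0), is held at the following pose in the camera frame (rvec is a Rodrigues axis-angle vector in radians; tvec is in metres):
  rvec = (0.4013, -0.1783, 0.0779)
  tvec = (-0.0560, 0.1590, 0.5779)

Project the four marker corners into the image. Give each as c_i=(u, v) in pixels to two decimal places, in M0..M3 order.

Intrinsics K: fx=788.2, fy=547.8, cx=332.5, cy=231.1
Marker side s = 0.241 m; corners in marker frame (Z=0):
  M0 = (-0.1205, +0.1205, 0)
  M1 = (+0.1205, +0.1205, 0)
  M2 = (+0.1205, -0.1205, 0)
  M3 = (-0.1205, -0.1205, 0)
rvec = (0.4013, -0.1783, 0.0779), |rvec| = θ = 0.44598 rad = 25.553°
Rodrigues: sinθ=0.43135, 1−cosθ=0.09781; R = I + sinθ·[k]× + (1−cosθ)·[k]×²:
    [+0.98138 -0.11053 -0.15707]
    [+0.04016 +0.91782 -0.39496]
    [+0.18782 +0.38130 +0.90517]
t = (-0.0560, 0.1590, 0.5779) m
M0: Pc = R·M0+t = (-0.18758, +0.26476, +0.60121); u = 788.2·(-0.18758)/0.60121 + 332.5 = 86.5860, v = 547.8·(+0.26476)/0.60121 + 231.1 = 472.3365
M1: Pc = R·M1+t = (+0.04894, +0.27444, +0.64648); u = 788.2·(+0.04894)/0.64648 + 332.5 = 392.1658, v = 547.8·(+0.27444)/0.64648 + 231.1 = 463.6462
M2: Pc = R·M2+t = (+0.07558, +0.05324, +0.55459); u = 788.2·(+0.07558)/0.55459 + 332.5 = 439.9108, v = 547.8·(+0.05324)/0.55459 + 231.1 = 283.6900
M3: Pc = R·M3+t = (-0.16094, +0.04356, +0.50932); u = 788.2·(-0.16094)/0.50932 + 332.5 = 83.4409, v = 547.8·(+0.04356)/0.50932 + 231.1 = 277.9550

c0=(86.59, 472.34) c1=(392.17, 463.65) c2=(439.91, 283.69) c3=(83.44, 277.95)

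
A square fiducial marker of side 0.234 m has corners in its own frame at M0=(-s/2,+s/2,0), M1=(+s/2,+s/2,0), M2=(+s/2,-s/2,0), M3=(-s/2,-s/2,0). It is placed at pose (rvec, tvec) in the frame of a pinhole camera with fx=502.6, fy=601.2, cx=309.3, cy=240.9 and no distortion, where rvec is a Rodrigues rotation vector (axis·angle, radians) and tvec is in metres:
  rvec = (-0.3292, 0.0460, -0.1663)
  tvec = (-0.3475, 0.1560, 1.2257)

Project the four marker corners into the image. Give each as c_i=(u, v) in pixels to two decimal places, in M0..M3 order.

c0=(121.46, 384.93) c1=(218.54, 365.27) c2=(209.57, 253.76) c3=(118.36, 272.60)

Intrinsics K: fx=502.6, fy=601.2, cx=309.3, cy=240.9
Marker side s = 0.234 m; corners in marker frame (Z=0):
  M0 = (-0.1170, +0.1170, 0)
  M1 = (+0.1170, +0.1170, 0)
  M2 = (+0.1170, -0.1170, 0)
  M3 = (-0.1170, -0.1170, 0)
rvec = (-0.3292, 0.0460, -0.1663), |rvec| = θ = 0.37168 rad = 21.296°
Rodrigues: sinθ=0.36318, 1−cosθ=0.06828; R = I + sinθ·[k]× + (1−cosθ)·[k]×²:
    [+0.98528 +0.15501 +0.07201]
    [-0.16998 +0.93277 +0.31789]
    [-0.01789 -0.32545 +0.94539]
t = (-0.3475, 0.1560, 1.2257) m
M0: Pc = R·M0+t = (-0.44464, +0.28502, +1.18971); u = 502.6·(-0.44464)/1.18971 + 309.3 = 121.4592, v = 601.2·(+0.28502)/1.18971 + 240.9 = 384.9302
M1: Pc = R·M1+t = (-0.21409, +0.24525, +1.18553); u = 502.6·(-0.21409)/1.18553 + 309.3 = 218.5395, v = 601.2·(+0.24525)/1.18553 + 240.9 = 365.2678
M2: Pc = R·M2+t = (-0.25036, +0.02698, +1.26169); u = 502.6·(-0.25036)/1.26169 + 309.3 = 209.5683, v = 601.2·(+0.02698)/1.26169 + 240.9 = 253.7554
M3: Pc = R·M3+t = (-0.48091, +0.06675, +1.26587); u = 502.6·(-0.48091)/1.26587 + 309.3 = 118.3581, v = 601.2·(+0.06675)/1.26587 + 240.9 = 272.6037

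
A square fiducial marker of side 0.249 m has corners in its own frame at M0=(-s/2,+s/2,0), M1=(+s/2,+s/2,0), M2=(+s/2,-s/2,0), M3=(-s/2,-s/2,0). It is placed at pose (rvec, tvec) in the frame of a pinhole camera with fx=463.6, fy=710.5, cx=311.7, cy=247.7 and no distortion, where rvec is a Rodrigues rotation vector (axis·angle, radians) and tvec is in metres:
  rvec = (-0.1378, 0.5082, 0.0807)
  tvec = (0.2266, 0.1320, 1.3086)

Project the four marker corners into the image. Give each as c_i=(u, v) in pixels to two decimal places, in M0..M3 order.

Intrinsics K: fx=463.6, fy=710.5, cx=311.7, cy=247.7
Marker side s = 0.249 m; corners in marker frame (Z=0):
  M0 = (-0.1245, +0.1245, 0)
  M1 = (+0.1245, +0.1245, 0)
  M2 = (+0.1245, -0.1245, 0)
  M3 = (-0.1245, -0.1245, 0)
rvec = (-0.1378, 0.5082, 0.0807), |rvec| = θ = 0.53270 rad = 30.521°
Rodrigues: sinθ=0.50786, 1−cosθ=0.13856; R = I + sinθ·[k]× + (1−cosθ)·[k]×²:
    [+0.87071 -0.11113 +0.47907]
    [+0.04274 +0.98755 +0.15140]
    [-0.48993 -0.11135 +0.86462]
t = (0.2266, 0.1320, 1.3086) m
M0: Pc = R·M0+t = (+0.10436, +0.24963, +1.35573); u = 463.6·(+0.10436)/1.35573 + 311.7 = 347.3866, v = 710.5·(+0.24963)/1.35573 + 247.7 = 378.5228
M1: Pc = R·M1+t = (+0.32117, +0.26027, +1.23374); u = 463.6·(+0.32117)/1.23374 + 311.7 = 432.3845, v = 710.5·(+0.26027)/1.23374 + 247.7 = 397.5878
M2: Pc = R·M2+t = (+0.34884, +0.01437, +1.26147); u = 463.6·(+0.34884)/1.26147 + 311.7 = 439.9016, v = 710.5·(+0.01437)/1.26147 + 247.7 = 255.7946
M3: Pc = R·M3+t = (+0.13203, +0.00373, +1.38346); u = 463.6·(+0.13203)/1.38346 + 311.7 = 355.9443, v = 710.5·(+0.00373)/1.38346 + 247.7 = 249.6150

c0=(347.39, 378.52) c1=(432.38, 397.59) c2=(439.90, 255.79) c3=(355.94, 249.62)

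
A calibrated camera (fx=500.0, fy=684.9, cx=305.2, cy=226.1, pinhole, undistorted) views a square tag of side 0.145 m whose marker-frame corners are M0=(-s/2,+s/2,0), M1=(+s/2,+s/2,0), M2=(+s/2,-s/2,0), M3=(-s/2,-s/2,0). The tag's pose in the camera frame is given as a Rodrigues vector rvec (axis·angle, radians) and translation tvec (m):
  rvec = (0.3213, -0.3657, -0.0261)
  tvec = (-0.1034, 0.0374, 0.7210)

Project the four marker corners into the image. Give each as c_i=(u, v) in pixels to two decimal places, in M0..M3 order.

c0=(184.48, 333.05) c1=(280.47, 315.37) c2=(282.17, 190.69) c3=(179.84, 200.24)

Intrinsics K: fx=500.0, fy=684.9, cx=305.2, cy=226.1
Marker side s = 0.145 m; corners in marker frame (Z=0):
  M0 = (-0.0725, +0.0725, 0)
  M1 = (+0.0725, +0.0725, 0)
  M2 = (+0.0725, -0.0725, 0)
  M3 = (-0.0725, -0.0725, 0)
rvec = (0.3213, -0.3657, -0.0261), |rvec| = θ = 0.48750 rad = 27.931°
Rodrigues: sinθ=0.46841, 1−cosθ=0.11649; R = I + sinθ·[k]× + (1−cosθ)·[k]×²:
    [+0.93411 -0.03252 -0.35550]
    [-0.08267 +0.94906 -0.30405]
    [+0.34728 +0.31340 +0.88384]
t = (-0.1034, 0.0374, 0.7210) m
M0: Pc = R·M0+t = (-0.17348, +0.11220, +0.71854); u = 500.0·(-0.17348)/0.71854 + 305.2 = 184.4833, v = 684.9·(+0.11220)/0.71854 + 226.1 = 333.0474
M1: Pc = R·M1+t = (-0.03803, +0.10021, +0.76890); u = 500.0·(-0.03803)/0.76890 + 305.2 = 280.4670, v = 684.9·(+0.10021)/0.76890 + 226.1 = 315.3653
M2: Pc = R·M2+t = (-0.03332, -0.03740, +0.72346); u = 500.0·(-0.03332)/0.72346 + 305.2 = 282.1720, v = 684.9·(-0.03740)/0.72346 + 226.1 = 190.6923
M3: Pc = R·M3+t = (-0.16877, -0.02541, +0.67310); u = 500.0·(-0.16877)/0.67310 + 305.2 = 179.8357, v = 684.9·(-0.02541)/0.67310 + 226.1 = 200.2413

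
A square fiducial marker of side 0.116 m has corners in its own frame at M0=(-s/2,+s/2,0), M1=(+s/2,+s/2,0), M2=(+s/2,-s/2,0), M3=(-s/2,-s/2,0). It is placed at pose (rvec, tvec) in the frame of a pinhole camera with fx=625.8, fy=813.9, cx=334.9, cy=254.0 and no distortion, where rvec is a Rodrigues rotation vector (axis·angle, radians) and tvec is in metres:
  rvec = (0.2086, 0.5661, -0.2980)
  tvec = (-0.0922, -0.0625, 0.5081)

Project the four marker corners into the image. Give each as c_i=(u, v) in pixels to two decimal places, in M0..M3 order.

Intrinsics K: fx=625.8, fy=813.9, cx=334.9, cy=254.0
Marker side s = 0.116 m; corners in marker frame (Z=0):
  M0 = (-0.0580, +0.0580, 0)
  M1 = (+0.0580, +0.0580, 0)
  M2 = (+0.0580, -0.0580, 0)
  M3 = (-0.0580, -0.0580, 0)
rvec = (0.2086, 0.5661, -0.2980), |rvec| = θ = 0.67289 rad = 38.554°
Rodrigues: sinθ=0.62325, 1−cosθ=0.21798; R = I + sinθ·[k]× + (1−cosθ)·[k]×²:
    [+0.80297 +0.33286 +0.49441]
    [-0.21917 +0.93630 -0.27442]
    [-0.55426 +0.11200 +0.82477]
t = (-0.0922, -0.0625, 0.5081) m
M0: Pc = R·M0+t = (-0.11947, +0.00452, +0.54674); u = 625.8·(-0.11947)/0.54674 + 334.9 = 198.1596, v = 813.9·(+0.00452)/0.54674 + 254.0 = 260.7242
M1: Pc = R·M1+t = (-0.02632, -0.02091, +0.48245); u = 625.8·(-0.02632)/0.48245 + 334.9 = 300.7574, v = 813.9·(-0.02091)/0.48245 + 254.0 = 218.7308
M2: Pc = R·M2+t = (-0.06493, -0.12952, +0.46946); u = 625.8·(-0.06493)/0.46946 + 334.9 = 248.3411, v = 813.9·(-0.12952)/0.46946 + 254.0 = 29.4557
M3: Pc = R·M3+t = (-0.15808, -0.10409, +0.53375); u = 625.8·(-0.15808)/0.53375 + 334.9 = 149.5601, v = 813.9·(-0.10409)/0.53375 + 254.0 = 95.2708

c0=(198.16, 260.72) c1=(300.76, 218.73) c2=(248.34, 29.46) c3=(149.56, 95.27)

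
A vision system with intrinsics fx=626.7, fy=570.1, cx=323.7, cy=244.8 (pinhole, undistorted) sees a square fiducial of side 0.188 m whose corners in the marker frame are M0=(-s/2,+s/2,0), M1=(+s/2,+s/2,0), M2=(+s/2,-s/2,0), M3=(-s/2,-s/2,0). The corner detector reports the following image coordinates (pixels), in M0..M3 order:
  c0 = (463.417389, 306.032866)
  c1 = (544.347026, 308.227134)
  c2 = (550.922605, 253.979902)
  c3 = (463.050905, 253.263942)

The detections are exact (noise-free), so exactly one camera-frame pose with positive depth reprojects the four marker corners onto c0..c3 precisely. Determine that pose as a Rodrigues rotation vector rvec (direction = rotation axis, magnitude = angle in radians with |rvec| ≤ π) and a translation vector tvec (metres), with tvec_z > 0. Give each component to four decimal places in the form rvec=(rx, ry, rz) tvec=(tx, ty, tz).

Intrinsics K: fx=626.7, fy=570.1, cx=323.7, cy=244.8
Marker side s = 0.188 m; corners in marker frame (Z=0):
  M0 = (-0.0940, +0.0940, 0)
  M1 = (+0.0940, +0.0940, 0)
  M2 = (+0.0940, -0.0940, 0)
  M3 = (-0.0940, -0.0940, 0)
Detected image corners:
  c0 = (463.417389, 306.032866) px
  c1 = (544.347026, 308.227134) px
  c2 = (550.922605, 253.979902) px
  c3 = (463.050905, 253.263942) px
Planar DLT: solve 8×8 A·h = b for H (H[2,2]=1):
  H  [+367.98059 +201.94249 +504.74198]
  H  [-36.59478 +405.58852 +281.45070]
  H  [-0.15870 +0.43167 +1.00000]
B = K⁻¹H; ‖b₁‖=0.687712, ‖b₂‖=0.687712; λ = 2/(‖b₁‖+‖b₂‖) = 1.454096, sign → tz>0 ⇒ λ=+1.454096
r₁ = λ·B[:,0] = (+0.97299,+0.00575,-0.23076); r₂ = λ·B[:,1] = (+0.14434,+0.76496,+0.62769)
r₃ = r₁×r₂ = (+0.18013,-0.64405,+0.74348); SVD([r₁ r₂ r₃]) → R = UVᵀ:
  R  [+0.97299 +0.14434 +0.18013]
  R  [+0.00575 +0.76496 -0.64405]
  R  [-0.23076 +0.62769 +0.74348]
t = (+0.42006, +0.09348, +1.45410) m
tr R = 2.481436; θ = arccos((tr R − 1)/2) = 0.736658 rad = 42.207°
axis k = ((R−Rᵀ)₃₂, (R−Rᵀ)₁₃, (R−Rᵀ)₂₁) / (2 sinθ) = (+0.946490, +0.305804, -0.103151)
rvec = θ·k = (+0.697240, +0.225273, -0.075987)

rvec=(0.6972, 0.2253, -0.0760) tvec=(0.4201, 0.0935, 1.4541)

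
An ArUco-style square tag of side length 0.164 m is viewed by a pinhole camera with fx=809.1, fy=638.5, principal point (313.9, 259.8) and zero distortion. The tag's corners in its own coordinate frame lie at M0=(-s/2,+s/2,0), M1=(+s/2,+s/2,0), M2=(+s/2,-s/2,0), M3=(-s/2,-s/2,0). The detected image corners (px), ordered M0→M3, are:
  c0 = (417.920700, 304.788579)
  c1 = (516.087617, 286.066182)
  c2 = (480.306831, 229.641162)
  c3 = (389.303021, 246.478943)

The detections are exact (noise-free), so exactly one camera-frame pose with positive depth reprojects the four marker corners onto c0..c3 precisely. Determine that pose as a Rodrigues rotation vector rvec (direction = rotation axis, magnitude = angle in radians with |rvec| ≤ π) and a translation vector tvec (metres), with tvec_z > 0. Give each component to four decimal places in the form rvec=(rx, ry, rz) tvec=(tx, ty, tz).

rvec=(-0.7093, 0.0145, -0.2451) tvec=(0.2275, 0.0122, 1.3480)

Intrinsics K: fx=809.1, fy=638.5, cx=313.9, cy=259.8
Marker side s = 0.164 m; corners in marker frame (Z=0):
  M0 = (-0.0820, +0.0820, 0)
  M1 = (+0.0820, +0.0820, 0)
  M2 = (+0.0820, -0.0820, 0)
  M3 = (-0.0820, -0.0820, 0)
Detected image corners:
  c0 = (417.920700, 304.788579) px
  c1 = (516.087617, 286.066182) px
  c2 = (480.306831, 229.641162) px
  c3 = (389.303021, 246.478943) px
Planar DLT: solve 8×8 A·h = b for H (H[2,2]=1):
  H  [+599.20951 -19.72999 +450.47230]
  H  [-94.38907 +221.90196 +265.57845]
  H  [+0.05174 -0.47939 +1.00000]
B = K⁻¹H; ‖b₁‖=0.741849, ‖b₂‖=0.741849; λ = 2/(‖b₁‖+‖b₂‖) = 1.347982, sign → tz>0 ⇒ λ=+1.347982
r₁ = λ·B[:,0] = (+0.97124,-0.22765,+0.06974); r₂ = λ·B[:,1] = (+0.21783,+0.73141,-0.64621)
r₃ = r₁×r₂ = (+0.09610,+0.64282,+0.75997); SVD([r₁ r₂ r₃]) → R = UVᵀ:
  R  [+0.97124 +0.21783 +0.09610]
  R  [-0.22765 +0.73141 +0.64282]
  R  [+0.06974 -0.64621 +0.75997]
t = (+0.22753, +0.01220, +1.34798) m
tr R = 2.462619; θ = arccos((tr R − 1)/2) = 0.750556 rad = 43.004°
axis k = ((R−Rᵀ)₃₂, (R−Rᵀ)₁₃, (R−Rᵀ)₂₁) / (2 sinθ) = (-0.944973, +0.019325, -0.326578)
rvec = θ·k = (-0.709255, +0.014505, -0.245115)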